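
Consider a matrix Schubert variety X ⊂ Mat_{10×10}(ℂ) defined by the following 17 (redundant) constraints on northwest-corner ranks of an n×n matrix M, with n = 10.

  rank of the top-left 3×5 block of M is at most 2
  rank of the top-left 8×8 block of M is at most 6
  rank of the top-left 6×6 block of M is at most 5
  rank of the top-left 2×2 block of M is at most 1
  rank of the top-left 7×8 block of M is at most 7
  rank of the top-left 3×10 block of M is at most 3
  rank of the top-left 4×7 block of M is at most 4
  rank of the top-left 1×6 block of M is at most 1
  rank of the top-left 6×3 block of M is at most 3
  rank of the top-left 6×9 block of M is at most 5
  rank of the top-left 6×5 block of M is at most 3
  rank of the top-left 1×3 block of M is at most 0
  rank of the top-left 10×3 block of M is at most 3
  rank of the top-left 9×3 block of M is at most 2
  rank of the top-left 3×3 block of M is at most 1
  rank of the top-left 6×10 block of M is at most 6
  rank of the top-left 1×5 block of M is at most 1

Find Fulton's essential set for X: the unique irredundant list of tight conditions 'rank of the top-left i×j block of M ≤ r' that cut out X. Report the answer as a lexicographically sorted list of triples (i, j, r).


Computing R[i][j] = min implied NW-rank bound (n=10, 17 conditions):

  i=1: 0 | 0 | 0 | 1 | 1 | 1 | 1 | 1 | 1 | 1
  i=2: 1 | 1 | 1 | 2 | 2 | 2 | 2 | 2 | 2 | 2
  i=3: 1 | 1 | 1 | 2 | 2 | 3 | 3 | 3 | 3 | 3
  i=4: 1 | 2 | 2 | 3 | 3 | 4 | 4 | 4 | 4 | 4
  i=5: 1 | 2 | 2 | 3 | 3 | 4 | 5 | 5 | 5 | 5
  i=6: 1 | 2 | 2 | 3 | 3 | 4 | 5 | 5 | 5 | 6
  i=7: 1 | 2 | 2 | 3 | 4 | 5 | 6 | 6 | 6 | 7
  i=8: 1 | 2 | 2 | 3 | 4 | 5 | 6 | 6 | 7 | 8
  i=9: 1 | 2 | 2 | 3 | 4 | 5 | 6 | 7 | 8 | 9
  i=10: 1 | 2 | 3 | 4 | 5 | 6 | 7 | 8 | 9 | 10

giving w = (4, 1, 6, 2, 7, 10, 5, 9, 8, 3) via Δ²R.

ℓ(w)=16; the 7 essential cells (i,j,r):

[(1, 3, 0), (3, 3, 1), (3, 5, 2), (6, 5, 3), (6, 9, 5), (8, 8, 6), (9, 3, 2)]


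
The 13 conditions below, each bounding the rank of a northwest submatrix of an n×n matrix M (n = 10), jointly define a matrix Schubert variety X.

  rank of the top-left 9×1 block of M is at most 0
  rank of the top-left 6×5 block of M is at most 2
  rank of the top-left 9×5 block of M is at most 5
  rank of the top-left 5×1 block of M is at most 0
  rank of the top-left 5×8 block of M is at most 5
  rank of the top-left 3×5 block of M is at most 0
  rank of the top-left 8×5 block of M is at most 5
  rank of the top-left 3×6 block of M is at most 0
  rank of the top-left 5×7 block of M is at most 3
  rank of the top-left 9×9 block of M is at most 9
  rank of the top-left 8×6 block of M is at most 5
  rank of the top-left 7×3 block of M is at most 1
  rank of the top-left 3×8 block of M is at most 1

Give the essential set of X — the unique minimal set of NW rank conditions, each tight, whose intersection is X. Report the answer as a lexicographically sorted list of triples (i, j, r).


Rank table r_w(10×10) implied by the 13 constraints:

  i=1: 0, 0, 0, 0, 0, 0, 1, 1, 1, 1
  i=2: 0, 0, 0, 0, 0, 0, 1, 1, 2, 2
  i=3: 0, 0, 0, 0, 0, 0, 1, 1, 2, 3
  i=4: 0, 1, 1, 1, 1, 1, 2, 2, 3, 4
  i=5: 0, 1, 1, 2, 2, 2, 3, 3, 4, 5
  i=6: 0, 1, 1, 2, 2, 3, 4, 4, 5, 6
  i=7: 0, 1, 1, 2, 3, 4, 5, 5, 6, 7
  i=8: 0, 1, 2, 3, 4, 5, 6, 6, 7, 8
  i=9: 0, 1, 2, 3, 4, 5, 6, 7, 8, 9
  i=10: 1, 2, 3, 4, 5, 6, 7, 8, 9, 10

hence w(1..10) = (7, 9, 10, 2, 4, 6, 5, 3, 8, 1).

Fulton essential set (5 of the 30 Rothe cells):

[(3, 6, 0), (3, 8, 1), (6, 5, 2), (7, 3, 1), (9, 1, 0)]


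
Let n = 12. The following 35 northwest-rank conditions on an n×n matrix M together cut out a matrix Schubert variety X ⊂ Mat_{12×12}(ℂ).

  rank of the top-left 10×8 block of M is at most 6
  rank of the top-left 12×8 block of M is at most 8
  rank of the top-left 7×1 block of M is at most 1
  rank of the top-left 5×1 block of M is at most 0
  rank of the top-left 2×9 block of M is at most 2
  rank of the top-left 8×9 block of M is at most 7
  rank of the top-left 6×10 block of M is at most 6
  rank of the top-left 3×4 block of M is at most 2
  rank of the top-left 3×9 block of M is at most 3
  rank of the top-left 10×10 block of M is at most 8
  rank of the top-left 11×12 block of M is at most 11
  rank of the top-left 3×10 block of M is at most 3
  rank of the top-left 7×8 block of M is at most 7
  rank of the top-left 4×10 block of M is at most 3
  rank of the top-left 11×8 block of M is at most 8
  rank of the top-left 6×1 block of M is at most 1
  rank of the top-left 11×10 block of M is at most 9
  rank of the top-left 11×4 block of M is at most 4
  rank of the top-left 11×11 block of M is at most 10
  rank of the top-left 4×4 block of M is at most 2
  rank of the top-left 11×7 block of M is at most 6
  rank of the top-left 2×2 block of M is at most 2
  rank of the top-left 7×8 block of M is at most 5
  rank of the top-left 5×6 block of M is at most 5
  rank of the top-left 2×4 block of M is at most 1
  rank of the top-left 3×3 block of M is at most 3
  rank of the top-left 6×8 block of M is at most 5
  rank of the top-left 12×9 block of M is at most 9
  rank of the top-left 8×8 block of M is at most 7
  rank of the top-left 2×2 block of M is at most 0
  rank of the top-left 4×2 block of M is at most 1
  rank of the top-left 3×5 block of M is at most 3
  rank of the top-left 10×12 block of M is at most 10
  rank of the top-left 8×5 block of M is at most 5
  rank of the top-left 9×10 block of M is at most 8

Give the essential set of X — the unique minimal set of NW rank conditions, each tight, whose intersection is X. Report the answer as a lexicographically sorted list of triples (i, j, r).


Computing R[i][j] = min implied NW-rank bound (n=12, 35 conditions):

  0 0 1 1 1 1 1 1 1 1 1 1
  0 0 1 1 2 2 2 2 2 2 2 2
  0 1 2 2 3 3 3 3 3 3 3 3
  0 1 2 2 3 3 3 3 3 3 4 4
  0 1 2 3 4 4 4 4 4 4 5 5
  1 2 3 4 5 5 5 5 5 5 6 6
  1 2 3 4 5 5 5 5 6 6 7 7
  1 2 3 4 5 6 6 6 7 7 8 8
  1 2 3 4 5 6 6 6 7 8 9 9
  1 2 3 4 5 6 6 6 7 8 9 10
  1 2 3 4 5 6 6 7 8 9 10 11
  1 2 3 4 5 6 7 8 9 10 11 12

giving w = (3, 5, 2, 11, 4, 1, 9, 6, 10, 12, 8, 7) via Δ²R.

Fulton essential set (8 of the 22 Rothe cells):

[(2, 2, 0), (2, 4, 1), (4, 4, 2), (4, 10, 3), (5, 1, 0), (7, 8, 5), (10, 8, 6), (11, 7, 6)]


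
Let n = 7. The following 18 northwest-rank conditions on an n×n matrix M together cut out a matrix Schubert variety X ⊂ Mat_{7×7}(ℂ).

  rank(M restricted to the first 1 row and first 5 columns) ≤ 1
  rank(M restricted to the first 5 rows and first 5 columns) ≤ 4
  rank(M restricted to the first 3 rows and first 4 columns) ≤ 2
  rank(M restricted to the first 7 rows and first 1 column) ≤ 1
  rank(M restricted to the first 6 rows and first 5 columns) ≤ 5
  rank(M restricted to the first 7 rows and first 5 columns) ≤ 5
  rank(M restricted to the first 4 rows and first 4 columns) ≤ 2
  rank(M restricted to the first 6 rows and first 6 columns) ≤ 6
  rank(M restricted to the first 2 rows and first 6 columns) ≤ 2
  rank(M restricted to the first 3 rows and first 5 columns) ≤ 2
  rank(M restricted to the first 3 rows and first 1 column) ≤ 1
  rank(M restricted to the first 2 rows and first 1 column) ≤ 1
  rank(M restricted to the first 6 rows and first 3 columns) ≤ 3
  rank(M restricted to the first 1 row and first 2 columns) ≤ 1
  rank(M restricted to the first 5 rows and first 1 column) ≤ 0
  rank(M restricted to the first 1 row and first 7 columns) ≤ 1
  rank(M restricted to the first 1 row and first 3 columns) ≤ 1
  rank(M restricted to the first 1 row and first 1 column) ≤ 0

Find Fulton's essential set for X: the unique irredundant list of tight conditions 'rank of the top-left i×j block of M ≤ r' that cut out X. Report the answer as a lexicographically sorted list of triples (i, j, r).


Computing R[i][j] = min implied NW-rank bound (n=7, 18 conditions):

  i=1: 0, 1, 1, 1, 1, 1, 1
  i=2: 0, 1, 2, 2, 2, 2, 2
  i=3: 0, 1, 2, 2, 2, 3, 3
  i=4: 0, 1, 2, 2, 3, 4, 4
  i=5: 0, 1, 2, 3, 4, 5, 5
  i=6: 1, 2, 3, 4, 5, 6, 6
  i=7: 1, 2, 3, 4, 5, 6, 7

so w = (2, 3, 6, 5, 4, 1, 7).

3 SE-corners of the 8-cell Rothe diagram give Ess(w):

[(3, 5, 2), (4, 4, 2), (5, 1, 0)]


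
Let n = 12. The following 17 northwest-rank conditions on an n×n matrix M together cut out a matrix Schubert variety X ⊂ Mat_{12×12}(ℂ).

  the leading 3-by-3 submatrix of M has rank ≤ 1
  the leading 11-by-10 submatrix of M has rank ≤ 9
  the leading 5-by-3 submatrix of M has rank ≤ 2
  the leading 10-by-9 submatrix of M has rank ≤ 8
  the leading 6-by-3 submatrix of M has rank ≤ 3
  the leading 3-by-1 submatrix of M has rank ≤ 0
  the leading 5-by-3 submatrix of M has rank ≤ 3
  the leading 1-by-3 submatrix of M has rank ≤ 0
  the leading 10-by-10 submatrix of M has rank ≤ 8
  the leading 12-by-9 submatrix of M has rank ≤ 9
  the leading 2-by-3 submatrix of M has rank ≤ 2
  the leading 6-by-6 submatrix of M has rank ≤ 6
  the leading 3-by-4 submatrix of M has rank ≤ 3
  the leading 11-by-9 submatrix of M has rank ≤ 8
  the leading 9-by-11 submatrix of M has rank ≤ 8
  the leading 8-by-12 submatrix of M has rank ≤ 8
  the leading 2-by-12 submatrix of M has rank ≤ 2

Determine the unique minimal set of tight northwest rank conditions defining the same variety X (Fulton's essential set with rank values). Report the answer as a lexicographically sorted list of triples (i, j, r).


Propagating the 17 rank bounds to every northwest block:

  0 | 0 | 0 | 1 | 1 | 1 | 1 | 1 | 1 | 1 | 1 | 1
  0 | 1 | 1 | 2 | 2 | 2 | 2 | 2 | 2 | 2 | 2 | 2
  0 | 1 | 1 | 2 | 3 | 3 | 3 | 3 | 3 | 3 | 3 | 3
  1 | 2 | 2 | 3 | 4 | 4 | 4 | 4 | 4 | 4 | 4 | 4
  1 | 2 | 2 | 3 | 4 | 5 | 5 | 5 | 5 | 5 | 5 | 5
  1 | 2 | 3 | 4 | 5 | 6 | 6 | 6 | 6 | 6 | 6 | 6
  1 | 2 | 3 | 4 | 5 | 6 | 7 | 7 | 7 | 7 | 7 | 7
  1 | 2 | 3 | 4 | 5 | 6 | 7 | 8 | 8 | 8 | 8 | 8
  1 | 2 | 3 | 4 | 5 | 6 | 7 | 8 | 8 | 8 | 8 | 9
  1 | 2 | 3 | 4 | 5 | 6 | 7 | 8 | 8 | 8 | 9 | 10
  1 | 2 | 3 | 4 | 5 | 6 | 7 | 8 | 8 | 9 | 10 | 11
  1 | 2 | 3 | 4 | 5 | 6 | 7 | 8 | 9 | 10 | 11 | 12

hence w(1..12) = (4, 2, 5, 1, 6, 3, 7, 8, 12, 11, 10, 9).

ℓ(w)=13; the 7 essential cells (i,j,r):

[(1, 3, 0), (3, 1, 0), (3, 3, 1), (5, 3, 2), (9, 11, 8), (10, 10, 8), (11, 9, 8)]


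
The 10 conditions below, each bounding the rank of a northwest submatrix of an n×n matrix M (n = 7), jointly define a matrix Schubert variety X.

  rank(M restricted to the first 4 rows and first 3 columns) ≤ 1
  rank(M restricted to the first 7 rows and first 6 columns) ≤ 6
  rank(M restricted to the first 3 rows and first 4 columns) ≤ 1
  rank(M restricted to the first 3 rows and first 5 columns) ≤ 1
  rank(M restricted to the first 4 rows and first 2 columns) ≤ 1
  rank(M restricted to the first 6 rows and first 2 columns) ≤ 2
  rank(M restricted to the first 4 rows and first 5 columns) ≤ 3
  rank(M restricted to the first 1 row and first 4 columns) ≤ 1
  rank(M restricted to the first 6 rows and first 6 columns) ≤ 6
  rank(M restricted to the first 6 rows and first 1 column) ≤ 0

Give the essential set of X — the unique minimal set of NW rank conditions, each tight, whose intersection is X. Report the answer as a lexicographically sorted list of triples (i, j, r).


Recovering R(i,j) via the rank-extension bound from the 10 conditions:

  row 1: 0 1 1 1 1 1 1
  row 2: 0 1 1 1 1 2 2
  row 3: 0 1 1 1 1 2 3
  row 4: 0 1 1 2 2 3 4
  row 5: 0 1 2 3 3 4 5
  row 6: 0 1 2 3 4 5 6
  row 7: 1 2 3 4 5 6 7

giving w = (2, 6, 7, 4, 3, 5, 1) via Δ²R.

Rothe diagram D(w) (13 cells), 3 SE-corners (essential conditions):

[(3, 5, 1), (4, 3, 1), (6, 1, 0)]


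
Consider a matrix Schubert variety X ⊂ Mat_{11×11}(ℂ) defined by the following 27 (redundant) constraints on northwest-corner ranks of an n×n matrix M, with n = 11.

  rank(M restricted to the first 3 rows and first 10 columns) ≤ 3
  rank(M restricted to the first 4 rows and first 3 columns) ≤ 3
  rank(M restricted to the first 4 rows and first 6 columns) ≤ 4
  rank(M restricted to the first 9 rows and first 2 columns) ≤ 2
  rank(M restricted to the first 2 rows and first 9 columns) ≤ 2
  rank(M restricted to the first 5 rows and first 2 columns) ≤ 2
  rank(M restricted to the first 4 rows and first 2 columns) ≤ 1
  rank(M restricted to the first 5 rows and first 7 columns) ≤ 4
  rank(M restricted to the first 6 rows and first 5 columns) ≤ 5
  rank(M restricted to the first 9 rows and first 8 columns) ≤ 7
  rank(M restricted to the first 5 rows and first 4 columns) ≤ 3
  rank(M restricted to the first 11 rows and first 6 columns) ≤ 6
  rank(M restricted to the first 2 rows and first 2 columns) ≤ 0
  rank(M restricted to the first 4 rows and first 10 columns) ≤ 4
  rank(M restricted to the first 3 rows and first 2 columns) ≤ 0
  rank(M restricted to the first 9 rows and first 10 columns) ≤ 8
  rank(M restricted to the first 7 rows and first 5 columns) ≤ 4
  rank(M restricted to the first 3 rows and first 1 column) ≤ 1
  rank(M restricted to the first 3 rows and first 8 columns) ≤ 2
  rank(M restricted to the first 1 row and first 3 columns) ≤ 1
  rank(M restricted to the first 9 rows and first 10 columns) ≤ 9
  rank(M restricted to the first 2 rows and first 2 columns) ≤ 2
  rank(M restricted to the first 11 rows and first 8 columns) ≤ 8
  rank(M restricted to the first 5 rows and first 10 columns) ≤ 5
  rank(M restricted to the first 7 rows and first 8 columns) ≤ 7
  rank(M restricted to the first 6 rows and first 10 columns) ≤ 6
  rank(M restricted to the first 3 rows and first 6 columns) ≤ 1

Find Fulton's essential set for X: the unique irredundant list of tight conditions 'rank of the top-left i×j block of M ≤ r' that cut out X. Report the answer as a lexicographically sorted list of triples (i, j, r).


Computing R[i][j] = min implied NW-rank bound (n=11, 27 conditions):

  row 1: 0, 0, 1, 1, 1, 1, 1, 1, 1, 1, 1
  row 2: 0, 0, 1, 1, 1, 1, 2, 2, 2, 2, 2
  row 3: 0, 0, 1, 1, 1, 1, 2, 2, 3, 3, 3
  row 4: 1, 1, 2, 2, 2, 2, 3, 3, 4, 4, 4
  row 5: 1, 2, 3, 3, 3, 3, 4, 4, 5, 5, 5
  row 6: 1, 2, 3, 4, 4, 4, 5, 5, 6, 6, 6
  row 7: 1, 2, 3, 4, 4, 5, 6, 6, 7, 7, 7
  row 8: 1, 2, 3, 4, 5, 6, 7, 7, 8, 8, 8
  row 9: 1, 2, 3, 4, 5, 6, 7, 7, 8, 8, 9
  row 10: 1, 2, 3, 4, 5, 6, 7, 8, 9, 9, 10
  row 11: 1, 2, 3, 4, 5, 6, 7, 8, 9, 10, 11

giving w = (3, 7, 9, 1, 2, 4, 6, 5, 11, 8, 10) via Δ²R.

ℓ(w)=16; the 6 essential cells (i,j,r):

[(3, 2, 0), (3, 6, 1), (3, 8, 2), (7, 5, 4), (9, 8, 7), (9, 10, 8)]


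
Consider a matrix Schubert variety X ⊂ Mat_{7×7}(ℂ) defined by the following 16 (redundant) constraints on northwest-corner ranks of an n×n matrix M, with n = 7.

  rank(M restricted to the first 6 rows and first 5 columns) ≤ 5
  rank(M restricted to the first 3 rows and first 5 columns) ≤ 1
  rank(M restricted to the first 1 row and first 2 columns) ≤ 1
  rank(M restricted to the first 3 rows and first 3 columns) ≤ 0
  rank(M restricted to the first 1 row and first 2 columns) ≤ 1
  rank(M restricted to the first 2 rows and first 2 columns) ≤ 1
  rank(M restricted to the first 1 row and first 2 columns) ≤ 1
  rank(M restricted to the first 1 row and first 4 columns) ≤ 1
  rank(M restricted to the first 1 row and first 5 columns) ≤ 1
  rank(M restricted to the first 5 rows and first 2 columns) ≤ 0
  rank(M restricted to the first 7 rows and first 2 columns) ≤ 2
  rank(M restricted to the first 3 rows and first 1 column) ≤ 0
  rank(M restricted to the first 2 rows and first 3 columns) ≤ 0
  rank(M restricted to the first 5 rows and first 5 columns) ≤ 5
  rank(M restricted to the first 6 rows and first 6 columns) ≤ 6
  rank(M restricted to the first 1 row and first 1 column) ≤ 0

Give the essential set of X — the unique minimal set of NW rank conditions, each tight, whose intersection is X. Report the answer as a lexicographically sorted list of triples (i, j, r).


Propagating the 16 rank bounds to every northwest block:

  0 0 0 1 1 1 1
  0 0 0 1 1 2 2
  0 0 0 1 1 2 3
  0 0 1 2 2 3 4
  0 0 1 2 3 4 5
  1 1 2 3 4 5 6
  1 2 3 4 5 6 7

reading off 1-entries of Δ²R: w = (4, 6, 7, 3, 5, 1, 2).

D(w) has 15 cells with 3 SE-corners; essential set:

[(3, 3, 0), (3, 5, 1), (5, 2, 0)]


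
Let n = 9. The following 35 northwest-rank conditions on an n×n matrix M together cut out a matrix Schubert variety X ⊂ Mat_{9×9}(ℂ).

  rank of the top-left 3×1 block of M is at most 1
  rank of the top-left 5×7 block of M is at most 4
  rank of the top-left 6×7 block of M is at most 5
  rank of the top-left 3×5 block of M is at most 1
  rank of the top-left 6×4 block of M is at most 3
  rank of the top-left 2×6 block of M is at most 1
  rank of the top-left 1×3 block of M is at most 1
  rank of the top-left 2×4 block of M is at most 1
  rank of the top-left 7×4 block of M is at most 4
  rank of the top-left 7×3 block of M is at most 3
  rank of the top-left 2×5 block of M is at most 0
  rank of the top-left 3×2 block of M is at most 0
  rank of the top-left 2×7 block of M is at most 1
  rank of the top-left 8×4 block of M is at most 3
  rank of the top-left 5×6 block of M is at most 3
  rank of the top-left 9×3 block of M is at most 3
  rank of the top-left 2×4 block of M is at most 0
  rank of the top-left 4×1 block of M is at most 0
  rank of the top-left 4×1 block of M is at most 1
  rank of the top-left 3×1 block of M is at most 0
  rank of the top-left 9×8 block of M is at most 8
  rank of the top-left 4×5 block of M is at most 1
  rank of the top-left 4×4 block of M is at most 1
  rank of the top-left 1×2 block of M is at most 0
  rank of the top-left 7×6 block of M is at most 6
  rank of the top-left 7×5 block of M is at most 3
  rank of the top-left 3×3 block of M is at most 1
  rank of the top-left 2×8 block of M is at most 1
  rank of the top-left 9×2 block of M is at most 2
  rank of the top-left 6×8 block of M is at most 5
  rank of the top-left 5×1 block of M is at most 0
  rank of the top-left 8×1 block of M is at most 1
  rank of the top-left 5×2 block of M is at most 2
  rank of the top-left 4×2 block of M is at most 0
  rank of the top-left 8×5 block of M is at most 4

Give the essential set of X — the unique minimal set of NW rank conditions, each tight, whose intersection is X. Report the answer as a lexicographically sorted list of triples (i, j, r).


Recovering R(i,j) via the rank-extension bound from the 35 conditions:

  0  0  0  0  0  1  1  1  1
  0  0  0  0  0  1  1  1  2
  0  0  1  1  1  2  2  2  3
  0  0  1  1  1  2  3  3  4
  0  1  2  2  2  3  4  4  5
  1  2  3  3  3  4  5  5  6
  1  2  3  3  3  4  5  6  7
  1  2  3  3  4  5  6  7  8
  1  2  3  4  5  6  7  8  9

reading off 1-entries of Δ²R: w = (6, 9, 3, 7, 2, 1, 8, 5, 4).

Rothe diagram D(w) (22 cells), 7 SE-corners (essential conditions):

[(2, 5, 0), (2, 8, 1), (4, 2, 0), (4, 5, 1), (5, 1, 0), (7, 5, 3), (8, 4, 3)]


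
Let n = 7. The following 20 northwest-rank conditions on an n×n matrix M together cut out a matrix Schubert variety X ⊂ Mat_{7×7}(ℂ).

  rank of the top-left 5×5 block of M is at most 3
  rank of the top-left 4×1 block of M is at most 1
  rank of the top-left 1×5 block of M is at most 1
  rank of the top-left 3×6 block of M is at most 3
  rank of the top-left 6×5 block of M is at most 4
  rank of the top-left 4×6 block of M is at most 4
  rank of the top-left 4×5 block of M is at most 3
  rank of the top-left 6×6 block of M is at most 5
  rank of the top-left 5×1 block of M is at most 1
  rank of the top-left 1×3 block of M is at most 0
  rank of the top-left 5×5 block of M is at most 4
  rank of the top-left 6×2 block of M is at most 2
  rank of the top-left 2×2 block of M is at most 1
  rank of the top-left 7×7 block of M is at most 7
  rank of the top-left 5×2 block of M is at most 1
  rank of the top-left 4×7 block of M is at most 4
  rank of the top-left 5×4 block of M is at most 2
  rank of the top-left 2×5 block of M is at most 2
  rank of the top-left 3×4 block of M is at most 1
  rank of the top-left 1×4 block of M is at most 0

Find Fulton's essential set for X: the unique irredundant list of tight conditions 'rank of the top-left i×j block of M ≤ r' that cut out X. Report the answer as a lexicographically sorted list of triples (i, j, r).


The tightest implied rank at each (i,j), from the 20 conditions:

  R[1]: 0 | 0 | 0 | 0 | 1 | 1 | 1
  R[2]: 1 | 1 | 1 | 1 | 2 | 2 | 2
  R[3]: 1 | 1 | 1 | 1 | 2 | 3 | 3
  R[4]: 1 | 1 | 2 | 2 | 3 | 4 | 4
  R[5]: 1 | 1 | 2 | 2 | 3 | 4 | 5
  R[6]: 1 | 2 | 3 | 3 | 4 | 5 | 6
  R[7]: 1 | 2 | 3 | 4 | 5 | 6 | 7

the unique w with this rank table is (5, 1, 6, 3, 7, 2, 4).

ℓ(w)=10; the 4 essential cells (i,j,r):

[(1, 4, 0), (3, 4, 1), (5, 2, 1), (5, 4, 2)]


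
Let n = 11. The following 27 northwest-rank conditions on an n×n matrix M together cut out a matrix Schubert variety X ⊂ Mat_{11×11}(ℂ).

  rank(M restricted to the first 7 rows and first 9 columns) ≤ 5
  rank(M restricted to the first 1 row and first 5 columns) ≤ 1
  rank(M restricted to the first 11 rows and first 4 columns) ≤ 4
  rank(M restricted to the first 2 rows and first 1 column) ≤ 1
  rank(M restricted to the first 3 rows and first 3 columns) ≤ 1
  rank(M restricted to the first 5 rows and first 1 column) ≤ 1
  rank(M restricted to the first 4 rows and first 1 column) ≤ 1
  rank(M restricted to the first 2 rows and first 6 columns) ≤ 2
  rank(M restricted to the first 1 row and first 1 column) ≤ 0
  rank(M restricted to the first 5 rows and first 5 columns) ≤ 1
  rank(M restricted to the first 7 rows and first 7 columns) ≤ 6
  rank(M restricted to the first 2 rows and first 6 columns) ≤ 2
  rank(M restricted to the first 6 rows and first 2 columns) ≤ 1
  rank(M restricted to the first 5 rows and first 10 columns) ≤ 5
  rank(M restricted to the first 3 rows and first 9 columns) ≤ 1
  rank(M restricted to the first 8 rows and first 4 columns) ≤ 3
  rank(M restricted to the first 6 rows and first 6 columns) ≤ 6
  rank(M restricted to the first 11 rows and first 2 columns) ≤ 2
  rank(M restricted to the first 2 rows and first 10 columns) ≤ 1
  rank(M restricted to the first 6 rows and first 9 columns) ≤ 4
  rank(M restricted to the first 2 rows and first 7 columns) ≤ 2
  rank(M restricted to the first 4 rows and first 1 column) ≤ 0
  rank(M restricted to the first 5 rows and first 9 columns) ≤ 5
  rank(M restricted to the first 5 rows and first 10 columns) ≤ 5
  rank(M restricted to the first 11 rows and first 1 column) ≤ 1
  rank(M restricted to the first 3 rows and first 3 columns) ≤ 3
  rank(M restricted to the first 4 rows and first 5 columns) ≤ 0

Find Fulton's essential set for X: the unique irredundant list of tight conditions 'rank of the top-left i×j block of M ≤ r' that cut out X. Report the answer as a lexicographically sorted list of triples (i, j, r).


Reconstructing r_w from the 27 given conditions:

  0 | 0 | 0 | 0 | 0 | 1 | 1 | 1 | 1 | 1 | 1
  0 | 0 | 0 | 0 | 0 | 1 | 1 | 1 | 1 | 1 | 2
  0 | 0 | 0 | 0 | 0 | 1 | 1 | 1 | 1 | 2 | 3
  0 | 0 | 0 | 0 | 0 | 1 | 2 | 2 | 2 | 3 | 4
  1 | 1 | 1 | 1 | 1 | 2 | 3 | 3 | 3 | 4 | 5
  1 | 1 | 2 | 2 | 2 | 3 | 4 | 4 | 4 | 5 | 6
  1 | 2 | 3 | 3 | 3 | 4 | 5 | 5 | 5 | 6 | 7
  1 | 2 | 3 | 3 | 4 | 5 | 6 | 6 | 6 | 7 | 8
  1 | 2 | 3 | 4 | 5 | 6 | 7 | 7 | 7 | 8 | 9
  1 | 2 | 3 | 4 | 5 | 6 | 7 | 8 | 8 | 9 | 10
  1 | 2 | 3 | 4 | 5 | 6 | 7 | 8 | 9 | 10 | 11

reading off 1-entries of Δ²R: w = (6, 11, 10, 7, 1, 3, 2, 5, 4, 8, 9).

D(w) has 29 cells with 5 SE-corners; essential set:

[(2, 10, 1), (3, 9, 1), (4, 5, 0), (6, 2, 1), (8, 4, 3)]


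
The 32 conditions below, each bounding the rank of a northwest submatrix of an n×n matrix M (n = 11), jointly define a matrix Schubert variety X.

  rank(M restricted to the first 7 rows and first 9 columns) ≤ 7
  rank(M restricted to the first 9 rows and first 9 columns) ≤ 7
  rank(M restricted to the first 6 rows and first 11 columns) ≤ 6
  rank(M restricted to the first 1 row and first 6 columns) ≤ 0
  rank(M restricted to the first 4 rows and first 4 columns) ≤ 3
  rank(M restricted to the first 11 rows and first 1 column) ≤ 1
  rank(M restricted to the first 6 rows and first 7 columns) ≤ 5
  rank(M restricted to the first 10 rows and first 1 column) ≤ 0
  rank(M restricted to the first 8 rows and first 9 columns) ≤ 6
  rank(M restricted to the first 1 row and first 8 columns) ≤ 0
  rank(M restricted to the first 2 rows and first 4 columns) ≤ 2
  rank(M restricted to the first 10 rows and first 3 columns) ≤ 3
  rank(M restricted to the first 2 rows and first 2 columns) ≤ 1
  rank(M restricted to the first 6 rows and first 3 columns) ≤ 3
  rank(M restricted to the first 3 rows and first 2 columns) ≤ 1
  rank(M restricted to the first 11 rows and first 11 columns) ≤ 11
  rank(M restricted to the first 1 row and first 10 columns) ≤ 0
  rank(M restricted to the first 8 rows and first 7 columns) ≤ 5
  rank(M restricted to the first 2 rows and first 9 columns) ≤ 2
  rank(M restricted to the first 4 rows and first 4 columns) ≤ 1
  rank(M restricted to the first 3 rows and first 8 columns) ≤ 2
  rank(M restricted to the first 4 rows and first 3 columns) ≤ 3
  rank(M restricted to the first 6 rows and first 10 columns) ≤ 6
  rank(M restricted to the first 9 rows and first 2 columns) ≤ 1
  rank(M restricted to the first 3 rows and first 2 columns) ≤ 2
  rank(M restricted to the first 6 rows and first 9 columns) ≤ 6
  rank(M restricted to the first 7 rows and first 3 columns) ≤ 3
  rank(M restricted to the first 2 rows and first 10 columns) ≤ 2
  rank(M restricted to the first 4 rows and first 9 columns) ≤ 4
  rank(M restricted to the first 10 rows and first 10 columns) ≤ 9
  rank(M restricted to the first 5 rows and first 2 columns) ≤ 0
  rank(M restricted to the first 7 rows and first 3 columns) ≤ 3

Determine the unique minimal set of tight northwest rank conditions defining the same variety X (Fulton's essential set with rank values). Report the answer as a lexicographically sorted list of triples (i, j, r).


The tightest implied rank at each (i,j), from the 32 conditions:

  i=1: 0, 0, 0, 0, 0, 0, 0, 0, 0, 0, 1
  i=2: 0, 0, 1, 1, 1, 1, 1, 1, 1, 1, 2
  i=3: 0, 0, 1, 1, 2, 2, 2, 2, 2, 2, 3
  i=4: 0, 0, 1, 1, 2, 3, 3, 3, 3, 3, 4
  i=5: 0, 0, 1, 2, 3, 4, 4, 4, 4, 4, 5
  i=6: 0, 1, 2, 3, 4, 5, 5, 5, 5, 5, 6
  i=7: 0, 1, 2, 3, 4, 5, 5, 6, 6, 6, 7
  i=8: 0, 1, 2, 3, 4, 5, 5, 6, 6, 7, 8
  i=9: 0, 1, 2, 3, 4, 5, 6, 7, 7, 8, 9
  i=10: 0, 1, 2, 3, 4, 5, 6, 7, 8, 9, 10
  i=11: 1, 2, 3, 4, 5, 6, 7, 8, 9, 10, 11

the unique w with this rank table is (11, 3, 5, 6, 4, 2, 8, 10, 7, 9, 1).

D(w) has 28 cells with 6 SE-corners; essential set:

[(1, 10, 0), (4, 4, 1), (5, 2, 0), (8, 7, 5), (8, 9, 6), (10, 1, 0)]


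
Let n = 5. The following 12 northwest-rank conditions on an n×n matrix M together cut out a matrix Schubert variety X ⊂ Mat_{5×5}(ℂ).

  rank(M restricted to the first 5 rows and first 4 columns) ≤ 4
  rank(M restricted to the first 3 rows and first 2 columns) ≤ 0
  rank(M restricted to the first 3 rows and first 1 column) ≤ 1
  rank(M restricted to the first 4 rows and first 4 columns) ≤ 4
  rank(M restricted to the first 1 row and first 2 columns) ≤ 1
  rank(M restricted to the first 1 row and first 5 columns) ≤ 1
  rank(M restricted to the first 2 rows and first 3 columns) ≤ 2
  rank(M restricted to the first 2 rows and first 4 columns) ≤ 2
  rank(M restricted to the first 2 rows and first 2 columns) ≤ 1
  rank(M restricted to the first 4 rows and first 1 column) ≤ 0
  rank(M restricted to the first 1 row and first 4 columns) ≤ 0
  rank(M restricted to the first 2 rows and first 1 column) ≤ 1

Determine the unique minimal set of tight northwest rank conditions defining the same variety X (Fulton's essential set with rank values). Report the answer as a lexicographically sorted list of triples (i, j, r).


Recovering R(i,j) via the rank-extension bound from the 12 conditions:

  0 0 0 0 1
  0 0 1 1 2
  0 0 1 2 3
  0 1 2 3 4
  1 2 3 4 5

second differences of R give the permutation w = (5, 3, 4, 2, 1).

D(w) has 9 cells with 3 SE-corners; essential set:

[(1, 4, 0), (3, 2, 0), (4, 1, 0)]


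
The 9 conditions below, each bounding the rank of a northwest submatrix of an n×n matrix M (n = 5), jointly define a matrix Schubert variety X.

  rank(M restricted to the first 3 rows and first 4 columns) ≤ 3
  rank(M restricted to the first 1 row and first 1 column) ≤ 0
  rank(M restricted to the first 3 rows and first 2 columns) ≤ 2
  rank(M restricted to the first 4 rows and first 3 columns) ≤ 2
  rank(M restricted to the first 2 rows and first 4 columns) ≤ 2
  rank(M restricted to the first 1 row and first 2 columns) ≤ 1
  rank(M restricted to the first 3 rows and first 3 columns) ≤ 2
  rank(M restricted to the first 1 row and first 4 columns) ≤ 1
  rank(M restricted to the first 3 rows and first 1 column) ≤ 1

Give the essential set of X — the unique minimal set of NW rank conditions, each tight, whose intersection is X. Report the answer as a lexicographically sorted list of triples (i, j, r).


The tightest implied rank at each (i,j), from the 9 conditions:

  0, 1, 1, 1, 1
  1, 2, 2, 2, 2
  1, 2, 2, 3, 3
  1, 2, 2, 3, 4
  1, 2, 3, 4, 5

hence w(1..5) = (2, 1, 4, 5, 3).

2 SE-corners of the 3-cell Rothe diagram give Ess(w):

[(1, 1, 0), (4, 3, 2)]


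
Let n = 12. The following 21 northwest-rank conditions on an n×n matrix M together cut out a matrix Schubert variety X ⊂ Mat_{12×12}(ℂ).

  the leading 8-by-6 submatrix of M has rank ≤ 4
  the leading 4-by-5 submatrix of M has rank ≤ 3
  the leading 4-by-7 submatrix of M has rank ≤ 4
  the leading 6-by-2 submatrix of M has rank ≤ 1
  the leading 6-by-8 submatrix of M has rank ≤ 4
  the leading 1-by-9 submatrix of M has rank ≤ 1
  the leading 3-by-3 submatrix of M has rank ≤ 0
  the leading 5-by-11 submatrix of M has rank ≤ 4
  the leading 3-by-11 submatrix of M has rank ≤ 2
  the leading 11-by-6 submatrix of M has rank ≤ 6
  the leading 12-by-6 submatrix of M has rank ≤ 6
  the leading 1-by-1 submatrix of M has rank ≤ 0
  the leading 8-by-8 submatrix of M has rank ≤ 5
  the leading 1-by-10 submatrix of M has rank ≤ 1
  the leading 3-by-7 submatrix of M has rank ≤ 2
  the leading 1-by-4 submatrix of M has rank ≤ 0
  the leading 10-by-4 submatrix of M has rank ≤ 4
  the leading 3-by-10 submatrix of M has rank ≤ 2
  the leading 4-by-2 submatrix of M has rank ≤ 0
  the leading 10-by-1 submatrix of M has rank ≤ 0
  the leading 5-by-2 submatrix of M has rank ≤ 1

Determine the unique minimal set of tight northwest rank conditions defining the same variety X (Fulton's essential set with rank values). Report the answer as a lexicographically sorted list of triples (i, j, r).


Recovering R(i,j) via the rank-extension bound from the 21 conditions:

  row 1: 0 | 0 | 0 | 0 | 1 | 1 | 1 | 1 | 1 | 1 | 1 | 1
  row 2: 0 | 0 | 0 | 1 | 2 | 2 | 2 | 2 | 2 | 2 | 2 | 2
  row 3: 0 | 0 | 0 | 1 | 2 | 2 | 2 | 2 | 2 | 2 | 2 | 3
  row 4: 0 | 0 | 1 | 2 | 3 | 3 | 3 | 3 | 3 | 3 | 3 | 4
  row 5: 0 | 1 | 2 | 3 | 4 | 4 | 4 | 4 | 4 | 4 | 4 | 5
  row 6: 0 | 1 | 2 | 3 | 4 | 4 | 4 | 4 | 5 | 5 | 5 | 6
  row 7: 0 | 1 | 2 | 3 | 4 | 4 | 5 | 5 | 6 | 6 | 6 | 7
  row 8: 0 | 1 | 2 | 3 | 4 | 4 | 5 | 5 | 6 | 7 | 7 | 8
  row 9: 0 | 1 | 2 | 3 | 4 | 5 | 6 | 6 | 7 | 8 | 8 | 9
  row 10: 0 | 1 | 2 | 3 | 4 | 5 | 6 | 7 | 8 | 9 | 9 | 10
  row 11: 1 | 2 | 3 | 4 | 5 | 6 | 7 | 8 | 9 | 10 | 10 | 11
  row 12: 1 | 2 | 3 | 4 | 5 | 6 | 7 | 8 | 9 | 10 | 11 | 12

reading off 1-entries of Δ²R: w = (5, 4, 12, 3, 2, 9, 7, 10, 6, 8, 1, 11).

|D(w)|=30, |Ess(w)|=8:

[(1, 4, 0), (3, 3, 0), (3, 11, 2), (4, 2, 0), (6, 8, 4), (8, 6, 4), (8, 8, 5), (10, 1, 0)]


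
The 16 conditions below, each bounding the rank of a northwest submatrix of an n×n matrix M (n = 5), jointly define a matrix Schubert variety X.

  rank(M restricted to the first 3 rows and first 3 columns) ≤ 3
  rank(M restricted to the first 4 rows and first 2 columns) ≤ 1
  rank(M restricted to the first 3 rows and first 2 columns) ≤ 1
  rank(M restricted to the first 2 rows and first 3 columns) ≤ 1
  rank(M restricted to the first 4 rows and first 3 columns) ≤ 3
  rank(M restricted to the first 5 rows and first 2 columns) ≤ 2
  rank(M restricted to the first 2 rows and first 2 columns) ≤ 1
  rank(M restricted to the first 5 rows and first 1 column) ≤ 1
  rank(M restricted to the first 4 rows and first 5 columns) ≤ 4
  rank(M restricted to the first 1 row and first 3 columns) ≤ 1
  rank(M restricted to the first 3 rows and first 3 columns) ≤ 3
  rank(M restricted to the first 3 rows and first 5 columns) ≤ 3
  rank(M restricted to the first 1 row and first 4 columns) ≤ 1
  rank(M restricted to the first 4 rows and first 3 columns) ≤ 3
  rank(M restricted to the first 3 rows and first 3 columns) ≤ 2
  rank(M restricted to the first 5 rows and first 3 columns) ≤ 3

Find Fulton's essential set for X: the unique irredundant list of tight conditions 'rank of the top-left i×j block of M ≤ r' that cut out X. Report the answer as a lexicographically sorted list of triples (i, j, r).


Recovering R(i,j) via the rank-extension bound from the 16 conditions:

  i=1: 1 | 1 | 1 | 1 | 1
  i=2: 1 | 1 | 1 | 2 | 2
  i=3: 1 | 1 | 2 | 3 | 3
  i=4: 1 | 1 | 2 | 3 | 4
  i=5: 1 | 2 | 3 | 4 | 5

second differences of R give the permutation w = (1, 4, 3, 5, 2).

D(w) has 4 cells with 2 SE-corners; essential set:

[(2, 3, 1), (4, 2, 1)]


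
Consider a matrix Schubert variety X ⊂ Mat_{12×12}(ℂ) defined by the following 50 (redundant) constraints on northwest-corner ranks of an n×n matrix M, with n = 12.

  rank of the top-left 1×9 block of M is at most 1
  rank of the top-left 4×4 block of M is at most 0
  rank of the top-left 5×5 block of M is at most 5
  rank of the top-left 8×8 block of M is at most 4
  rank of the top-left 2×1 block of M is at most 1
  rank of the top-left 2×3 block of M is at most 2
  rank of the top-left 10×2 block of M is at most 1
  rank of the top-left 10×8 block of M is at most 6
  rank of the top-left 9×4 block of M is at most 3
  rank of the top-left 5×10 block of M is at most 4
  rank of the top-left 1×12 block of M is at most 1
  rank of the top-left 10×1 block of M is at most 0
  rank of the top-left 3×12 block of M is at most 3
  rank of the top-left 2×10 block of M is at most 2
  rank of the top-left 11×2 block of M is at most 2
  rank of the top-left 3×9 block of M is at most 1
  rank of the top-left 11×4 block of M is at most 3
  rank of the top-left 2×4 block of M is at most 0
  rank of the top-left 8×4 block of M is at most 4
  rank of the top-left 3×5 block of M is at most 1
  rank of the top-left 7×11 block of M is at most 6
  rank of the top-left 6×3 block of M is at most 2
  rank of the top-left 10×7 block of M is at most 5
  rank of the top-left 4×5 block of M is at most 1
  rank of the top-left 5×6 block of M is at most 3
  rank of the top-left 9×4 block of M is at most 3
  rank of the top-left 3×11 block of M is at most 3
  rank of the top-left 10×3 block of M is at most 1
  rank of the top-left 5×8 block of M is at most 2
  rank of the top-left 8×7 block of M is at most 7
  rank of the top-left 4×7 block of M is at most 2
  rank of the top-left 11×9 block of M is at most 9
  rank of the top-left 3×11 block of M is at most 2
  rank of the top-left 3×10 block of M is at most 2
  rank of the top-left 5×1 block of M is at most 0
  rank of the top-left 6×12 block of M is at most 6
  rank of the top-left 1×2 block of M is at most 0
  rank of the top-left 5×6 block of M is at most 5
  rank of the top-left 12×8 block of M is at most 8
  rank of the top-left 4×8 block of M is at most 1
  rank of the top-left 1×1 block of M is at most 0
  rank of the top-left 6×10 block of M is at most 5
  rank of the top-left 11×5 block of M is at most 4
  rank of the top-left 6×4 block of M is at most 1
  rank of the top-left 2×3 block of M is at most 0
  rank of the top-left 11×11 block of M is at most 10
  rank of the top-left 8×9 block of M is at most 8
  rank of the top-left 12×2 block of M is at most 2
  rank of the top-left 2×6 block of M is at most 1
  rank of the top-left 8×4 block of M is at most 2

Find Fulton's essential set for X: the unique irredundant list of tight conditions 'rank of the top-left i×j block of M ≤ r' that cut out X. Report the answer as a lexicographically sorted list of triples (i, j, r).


Recovering R(i,j) via the rank-extension bound from the 50 conditions:

  i=1: 0, 0, 0, 0, 1, 1, 1, 1, 1, 1, 1, 1
  i=2: 0, 0, 0, 0, 1, 1, 1, 1, 1, 2, 2, 2
  i=3: 0, 0, 0, 0, 1, 1, 1, 1, 1, 2, 2, 3
  i=4: 0, 0, 0, 0, 1, 1, 1, 1, 2, 3, 3, 4
  i=5: 0, 1, 1, 1, 2, 2, 2, 2, 3, 4, 4, 5
  i=6: 0, 1, 1, 1, 2, 3, 3, 3, 4, 5, 5, 6
  i=7: 0, 1, 1, 2, 3, 4, 4, 4, 5, 6, 6, 7
  i=8: 0, 1, 1, 2, 3, 4, 4, 4, 5, 6, 7, 8
  i=9: 0, 1, 1, 2, 3, 4, 5, 5, 6, 7, 8, 9
  i=10: 0, 1, 1, 2, 3, 4, 5, 6, 7, 8, 9, 10
  i=11: 1, 2, 2, 3, 4, 5, 6, 7, 8, 9, 10, 11
  i=12: 1, 2, 3, 4, 5, 6, 7, 8, 9, 10, 11, 12

second differences of R give the permutation w = (5, 10, 12, 9, 2, 6, 4, 11, 7, 8, 1, 3).

ℓ(w)=42; the 8 essential cells (i,j,r):

[(3, 9, 1), (3, 11, 2), (4, 4, 0), (4, 8, 1), (6, 4, 1), (8, 8, 4), (10, 1, 0), (10, 3, 1)]


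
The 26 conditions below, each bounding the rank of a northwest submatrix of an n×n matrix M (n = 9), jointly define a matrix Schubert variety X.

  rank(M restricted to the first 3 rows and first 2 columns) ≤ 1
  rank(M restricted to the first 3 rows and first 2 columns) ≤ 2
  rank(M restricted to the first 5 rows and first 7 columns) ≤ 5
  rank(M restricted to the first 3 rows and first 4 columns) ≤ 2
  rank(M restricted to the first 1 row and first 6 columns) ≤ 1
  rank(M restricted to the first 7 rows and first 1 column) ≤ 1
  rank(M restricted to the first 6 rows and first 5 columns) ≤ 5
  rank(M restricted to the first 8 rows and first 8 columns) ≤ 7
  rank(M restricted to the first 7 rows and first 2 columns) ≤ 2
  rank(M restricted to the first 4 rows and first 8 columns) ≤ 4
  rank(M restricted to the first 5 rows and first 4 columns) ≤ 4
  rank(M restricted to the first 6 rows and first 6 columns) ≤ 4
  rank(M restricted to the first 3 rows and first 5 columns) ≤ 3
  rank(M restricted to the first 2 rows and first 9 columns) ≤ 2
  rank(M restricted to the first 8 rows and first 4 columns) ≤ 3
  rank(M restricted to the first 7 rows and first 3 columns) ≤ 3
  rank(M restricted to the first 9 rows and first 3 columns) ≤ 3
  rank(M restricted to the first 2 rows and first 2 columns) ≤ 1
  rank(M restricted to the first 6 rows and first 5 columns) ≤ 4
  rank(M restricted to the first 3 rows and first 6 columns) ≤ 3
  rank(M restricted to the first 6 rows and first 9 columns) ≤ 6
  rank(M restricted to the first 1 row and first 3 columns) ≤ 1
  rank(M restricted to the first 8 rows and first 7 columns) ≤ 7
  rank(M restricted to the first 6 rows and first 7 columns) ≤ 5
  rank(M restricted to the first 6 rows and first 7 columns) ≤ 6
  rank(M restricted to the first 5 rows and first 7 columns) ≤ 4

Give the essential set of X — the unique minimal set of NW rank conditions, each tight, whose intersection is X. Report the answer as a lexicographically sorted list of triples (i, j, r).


Rank table r_w(9×9) implied by the 26 constraints:

  1  1  1  1  1  1  1  1  1
  1  1  2  2  2  2  2  2  2
  1  1  2  2  3  3  3  3  3
  1  2  3  3  4  4  4  4  4
  1  2  3  3  4  4  4  5  5
  1  2  3  3  4  4  5  6  6
  1  2  3  3  4  5  6  7  7
  1  2  3  3  4  5  6  7  8
  1  2  3  4  5  6  7  8  9

second differences of R give the permutation w = (1, 3, 5, 2, 8, 7, 6, 9, 4).

Fulton essential set (5 of the 10 Rothe cells):

[(3, 2, 1), (3, 4, 2), (5, 7, 4), (6, 6, 4), (8, 4, 3)]


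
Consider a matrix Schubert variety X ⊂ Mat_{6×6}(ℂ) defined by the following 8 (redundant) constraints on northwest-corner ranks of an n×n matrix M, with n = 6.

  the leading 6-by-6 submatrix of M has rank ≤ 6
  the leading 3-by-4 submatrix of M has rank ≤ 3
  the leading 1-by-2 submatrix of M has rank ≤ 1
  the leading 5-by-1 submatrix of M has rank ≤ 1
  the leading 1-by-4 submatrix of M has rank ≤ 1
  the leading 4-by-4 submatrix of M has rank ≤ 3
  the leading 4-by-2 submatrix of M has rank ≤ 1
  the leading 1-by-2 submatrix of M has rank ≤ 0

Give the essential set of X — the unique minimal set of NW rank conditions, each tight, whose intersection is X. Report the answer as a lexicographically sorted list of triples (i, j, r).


Reconstructing r_w from the 8 given conditions:

  0, 0, 1, 1, 1, 1
  1, 1, 2, 2, 2, 2
  1, 1, 2, 3, 3, 3
  1, 1, 2, 3, 4, 4
  1, 2, 3, 4, 5, 5
  1, 2, 3, 4, 5, 6

so w = (3, 1, 4, 5, 2, 6).

2 SE-corners of the 4-cell Rothe diagram give Ess(w):

[(1, 2, 0), (4, 2, 1)]
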